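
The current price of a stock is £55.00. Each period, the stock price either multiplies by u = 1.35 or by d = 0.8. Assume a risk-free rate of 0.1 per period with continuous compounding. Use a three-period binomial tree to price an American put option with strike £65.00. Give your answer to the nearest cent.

Risk-neutral probability p = (e^0.1 − 0.8)/(1.35 − 0.8) = 0.3052/0.5500 = 0.5549
Terminal stock prices: S_uuu = 135.3, S_uud = 80.19, S_udd = 47.52, S_ddd = 28.16
Terminal payoffs (K − S): max(-70.32, 0) = 0, max(-15.19, 0) = 0, max(17.48, 0) = 17.48, max(36.84, 0) = 36.84
Node uu (S = 100.2): continuation = e^(−0.1)·[0.5549·0.0000 + 0.4451·0.0000] = 0.0000; exercise value = 0.0000 ≤ continuation, so V_uu = 0.0000
Node ud (S = 59.4): continuation = e^(−0.1)·[0.5549·0.0000 + 0.4451·17.4800] = 7.0406; exercise value = 5.6000 ≤ continuation, so V_ud = 7.0406
Node dd (S = 35.2): continuation = e^(−0.1)·[0.5549·17.4800 + 0.4451·36.8400] = 23.6144; exercise value = 29.8000 > continuation, so V_dd = 29.8000 (exercise)
Node u (S = 74.25): continuation = e^(−0.1)·[0.5549·0.0000 + 0.4451·7.0406] = 2.8358; exercise value = 0.0000 ≤ continuation, so V_u = 2.8358
Node d (S = 44): continuation = e^(−0.1)·[0.5549·7.0406 + 0.4451·29.8000] = 15.5377; exercise value = 21.0000 > continuation, so V_d = 21.0000 (exercise)
Node 0 (S = 55): continuation = e^(−0.1)·[0.5549·2.8358 + 0.4451·21.0000] = 9.8822; exercise value = 10.0000 > continuation, so V_0 = 10.0000 (exercise)

£10.00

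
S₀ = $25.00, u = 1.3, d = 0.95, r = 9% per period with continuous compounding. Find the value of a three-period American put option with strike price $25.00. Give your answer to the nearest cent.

Risk-neutral probability p = (e^0.09 − 0.95)/(1.3 − 0.95) = 0.1442/0.3500 = 0.4119
Terminal stock prices: S_uuu = 54.93, S_uud = 40.14, S_udd = 29.33, S_ddd = 21.43
Terminal payoffs (K − S): max(-29.93, 0) = 0, max(-15.14, 0) = 0, max(-4.331, 0) = 0, max(3.566, 0) = 3.566
Node uu (S = 42.25): continuation = e^(−0.09)·[0.4119·0.0000 + 0.5881·0.0000] = 0.0000; exercise value = 0.0000 ≤ continuation, so V_uu = 0.0000
Node ud (S = 30.88): continuation = e^(−0.09)·[0.4119·0.0000 + 0.5881·0.0000] = 0.0000; exercise value = 0.0000 ≤ continuation, so V_ud = 0.0000
Node dd (S = 22.56): continuation = e^(−0.09)·[0.4119·0.0000 + 0.5881·3.5656] = 1.9164; exercise value = 2.4375 > continuation, so V_dd = 2.4375 (exercise)
Node u (S = 32.5): continuation = e^(−0.09)·[0.4119·0.0000 + 0.5881·0.0000] = 0.0000; exercise value = 0.0000 ≤ continuation, so V_u = 0.0000
Node d (S = 23.75): continuation = e^(−0.09)·[0.4119·0.0000 + 0.5881·2.4375] = 1.3101; exercise value = 1.2500 ≤ continuation, so V_d = 1.3101
Node 0 (S = 25): continuation = e^(−0.09)·[0.4119·0.0000 + 0.5881·1.3101] = 0.7041; exercise value = 0.0000 ≤ continuation, so V_0 = 0.7041

$0.70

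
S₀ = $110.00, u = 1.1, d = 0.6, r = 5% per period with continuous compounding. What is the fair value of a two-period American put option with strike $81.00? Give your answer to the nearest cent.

$2.06

Risk-neutral probability p = (e^0.05 − 0.6)/(1.1 − 0.6) = 0.4513/0.5000 = 0.9025
Terminal stock prices: S_uu = 133.1, S_ud = 72.6, S_dd = 39.6
Terminal payoffs (K − S): max(-52.1, 0) = 0, max(8.4, 0) = 8.4, max(41.4, 0) = 41.4
Node u (S = 121): continuation = e^(−0.05)·[0.9025·0.0000 + 0.0975·8.4000] = 0.7787; exercise value = 0.0000 ≤ continuation, so V_u = 0.7787
Node d (S = 66): continuation = e^(−0.05)·[0.9025·8.4000 + 0.0975·41.4000] = 11.0496; exercise value = 15.0000 > continuation, so V_d = 15.0000 (exercise)
Node 0 (S = 110): continuation = e^(−0.05)·[0.9025·0.7787 + 0.0975·15.0000] = 2.0591; exercise value = 0.0000 ≤ continuation, so V_0 = 2.0591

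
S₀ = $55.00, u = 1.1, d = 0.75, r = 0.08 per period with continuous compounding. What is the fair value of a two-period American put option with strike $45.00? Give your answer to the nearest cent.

Risk-neutral probability p = (e^0.08 − 0.75)/(1.1 − 0.75) = 0.3333/0.3500 = 0.9522
Terminal stock prices: S_uu = 66.55, S_ud = 45.38, S_dd = 30.94
Terminal payoffs (K − S): max(-21.55, 0) = 0, max(-0.375, 0) = 0, max(14.06, 0) = 14.06
Node u (S = 60.5): continuation = e^(−0.08)·[0.9522·0.0000 + 0.0478·0.0000] = 0.0000; exercise value = 0.0000 ≤ continuation, so V_u = 0.0000
Node d (S = 41.25): continuation = e^(−0.08)·[0.9522·0.0000 + 0.0478·14.0625] = 0.6199; exercise value = 3.7500 > continuation, so V_d = 3.7500 (exercise)
Node 0 (S = 55): continuation = e^(−0.08)·[0.9522·0.0000 + 0.0478·3.7500] = 0.1653; exercise value = 0.0000 ≤ continuation, so V_0 = 0.1653

$0.17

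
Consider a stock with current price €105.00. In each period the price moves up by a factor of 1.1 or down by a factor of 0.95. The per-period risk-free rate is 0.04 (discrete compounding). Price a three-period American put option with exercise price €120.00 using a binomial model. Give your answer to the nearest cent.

Risk-neutral probability p = (1 + 0.04 − 0.95)/(1.1 − 0.95) = 0.0900/0.1500 = 0.6000
Terminal stock prices: S_uuu = 139.8, S_uud = 120.7, S_udd = 104.2, S_ddd = 90.02
Terminal payoffs (K − S): max(-19.76, 0) = 0, max(-0.6975, 0) = 0, max(15.76, 0) = 15.76, max(29.98, 0) = 29.98
Node uu (S = 127.1): continuation = 1/1.04·[0.6000·0.0000 + 0.4000·0.0000] = 0.0000; exercise value = 0.0000 ≤ continuation, so V_uu = 0.0000
Node ud (S = 109.7): continuation = 1/1.04·[0.6000·0.0000 + 0.4000·15.7612] = 6.0620; exercise value = 10.2750 > continuation, so V_ud = 10.2750 (exercise)
Node dd (S = 94.76): continuation = 1/1.04·[0.6000·15.7612 + 0.4000·29.9756] = 20.6221; exercise value = 25.2375 > continuation, so V_dd = 25.2375 (exercise)
Node u (S = 115.5): continuation = 1/1.04·[0.6000·0.0000 + 0.4000·10.2750] = 3.9519; exercise value = 4.5000 > continuation, so V_u = 4.5000 (exercise)
Node d (S = 99.75): continuation = 1/1.04·[0.6000·10.2750 + 0.4000·25.2375] = 15.6346; exercise value = 20.2500 > continuation, so V_d = 20.2500 (exercise)
Node 0 (S = 105): continuation = 1/1.04·[0.6000·4.5000 + 0.4000·20.2500] = 10.3846; exercise value = 15.0000 > continuation, so V_0 = 15.0000 (exercise)

€15.00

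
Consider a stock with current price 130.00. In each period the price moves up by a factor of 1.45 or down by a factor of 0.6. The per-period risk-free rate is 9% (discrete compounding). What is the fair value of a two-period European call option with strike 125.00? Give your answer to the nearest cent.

Risk-neutral probability p = (1 + 0.09 − 0.6)/(1.45 − 0.6) = 0.4900/0.8500 = 0.5765
Terminal stock prices: S_uu = 273.3, S_ud = 113.1, S_dd = 46.8
Terminal payoffs (S − K): max(148.3, 0) = 148.3, max(-11.9, 0) = 0, max(-78.2, 0) = 0
Node u (S = 188.5): V_u = 1/1.09·[0.5765·148.3250 + 0.4235·0.0000] = 78.4450
Node d (S = 78): V_d = 1/1.09·[0.5765·0.0000 + 0.4235·0.0000] = 0.0000
Node 0 (S = 130): V_0 = 1/1.09·[0.5765·78.4450 + 0.4235·0.0000] = 41.4873

41.49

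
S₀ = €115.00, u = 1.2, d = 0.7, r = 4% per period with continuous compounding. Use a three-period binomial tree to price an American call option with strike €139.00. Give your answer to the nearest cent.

€16.77

Risk-neutral probability p = (e^0.04 − 0.7)/(1.2 − 0.7) = 0.3408/0.5000 = 0.6816
Terminal stock prices: S_uuu = 198.7, S_uud = 115.9, S_udd = 67.62, S_ddd = 39.44
Terminal payoffs (S − K): max(59.72, 0) = 59.72, max(-23.08, 0) = 0, max(-71.38, 0) = 0, max(-99.56, 0) = 0
Node uu (S = 165.6): continuation = e^(−0.04)·[0.6816·59.7200 + 0.3184·0.0000] = 39.1103; exercise value = 26.6000 ≤ continuation, so V_uu = 39.1103
Node ud (S = 96.6): continuation = e^(−0.04)·[0.6816·0.0000 + 0.3184·0.0000] = 0.0000; exercise value = 0.0000 ≤ continuation, so V_ud = 0.0000
Node dd (S = 56.35): continuation = e^(−0.04)·[0.6816·0.0000 + 0.3184·0.0000] = 0.0000; exercise value = 0.0000 ≤ continuation, so V_dd = 0.0000
Node u (S = 138): continuation = e^(−0.04)·[0.6816·39.1103 + 0.3184·0.0000] = 25.6131; exercise value = 0.0000 ≤ continuation, so V_u = 25.6131
Node d (S = 80.5): continuation = e^(−0.04)·[0.6816·0.0000 + 0.3184·0.0000] = 0.0000; exercise value = 0.0000 ≤ continuation, so V_d = 0.0000
Node 0 (S = 115): continuation = e^(−0.04)·[0.6816·25.6131 + 0.3184·0.0000] = 16.7739; exercise value = 0.0000 ≤ continuation, so V_0 = 16.7739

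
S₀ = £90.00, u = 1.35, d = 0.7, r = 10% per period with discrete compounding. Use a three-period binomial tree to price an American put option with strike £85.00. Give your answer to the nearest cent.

£9.43

Risk-neutral probability p = (1 + 0.1 − 0.7)/(1.35 − 0.7) = 0.4000/0.6500 = 0.6154
Terminal stock prices: S_uuu = 221.4, S_uud = 114.8, S_udd = 59.53, S_ddd = 30.87
Terminal payoffs (K − S): max(-136.4, 0) = 0, max(-29.82, 0) = 0, max(25.47, 0) = 25.47, max(54.13, 0) = 54.13
Node uu (S = 164): continuation = 1/1.1·[0.6154·0.0000 + 0.3846·0.0000] = 0.0000; exercise value = 0.0000 ≤ continuation, so V_uu = 0.0000
Node ud (S = 85.05): continuation = 1/1.1·[0.6154·0.0000 + 0.3846·25.4650] = 8.9038; exercise value = 0.0000 ≤ continuation, so V_ud = 8.9038
Node dd (S = 44.1): continuation = 1/1.1·[0.6154·25.4650 + 0.3846·54.1300] = 33.1727; exercise value = 40.9000 > continuation, so V_dd = 40.9000 (exercise)
Node u (S = 121.5): continuation = 1/1.1·[0.6154·0.0000 + 0.3846·8.9038] = 3.1132; exercise value = 0.0000 ≤ continuation, so V_u = 3.1132
Node d (S = 63): continuation = 1/1.1·[0.6154·8.9038 + 0.3846·40.9000] = 19.2819; exercise value = 22.0000 > continuation, so V_d = 22.0000 (exercise)
Node 0 (S = 90): continuation = 1/1.1·[0.6154·3.1132 + 0.3846·22.0000] = 9.4340; exercise value = 0.0000 ≤ continuation, so V_0 = 9.4340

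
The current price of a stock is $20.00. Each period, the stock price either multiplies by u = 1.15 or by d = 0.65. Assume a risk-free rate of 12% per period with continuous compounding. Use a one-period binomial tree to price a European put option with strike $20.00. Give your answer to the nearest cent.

Risk-neutral probability p = (e^0.12 − 0.65)/(1.15 − 0.65) = 0.4775/0.5000 = 0.9550
Terminal stock prices: S_u = 23, S_d = 13
Terminal payoffs (K − S): max(-3, 0) = 0, max(7, 0) = 7
Node 0 (S = 20): V_0 = e^(−0.12)·[0.9550·0.0000 + 0.0450·7.0000] = 0.2794

$0.28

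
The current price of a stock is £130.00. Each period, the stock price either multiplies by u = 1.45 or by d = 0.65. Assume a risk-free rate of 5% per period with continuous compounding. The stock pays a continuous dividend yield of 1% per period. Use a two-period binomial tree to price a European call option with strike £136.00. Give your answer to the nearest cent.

Per-period risk-free factor R = e^0.05 = 1.0513; dividend-adjusted growth = e^(0.05−0.01) = 1.0408.
Risk-neutral probability p = (1.0408 − 0.65)/(1.45 − 0.65) = 0.3908/0.8000 = 0.4885
Terminal stock prices: S_uu = 273.3, S_ud = 122.5, S_dd = 54.93
Terminal payoffs (S − K): max(137.3, 0) = 137.3, max(-13.47, 0) = 0, max(-81.07, 0) = 0
Node u (S = 188.5): V_u = e^(−0.05)·[0.4885·137.3250 + 0.5115·0.0000] = 63.8133
Node d (S = 84.5): V_d = e^(−0.05)·[0.4885·0.0000 + 0.5115·0.0000] = 0.0000
Node 0 (S = 130): V_0 = e^(−0.05)·[0.4885·63.8133 + 0.5115·0.0000] = 29.6533

£29.65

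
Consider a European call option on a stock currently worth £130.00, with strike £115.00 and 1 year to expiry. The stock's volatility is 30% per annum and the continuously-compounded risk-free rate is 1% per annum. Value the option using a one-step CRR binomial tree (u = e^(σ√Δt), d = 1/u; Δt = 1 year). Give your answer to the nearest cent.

£26.47

CRR parameters: u = e^(σ√Δt) = e^(0.3·√1) = 1.3499, d = 1/u = 0.7408
Per-period rate: rΔt = 0.01·1 = 0.01, so R = e^0.01 = 1.0101
Risk-neutral probability p = (e^0.01 − 0.7408)/(1.3499 − 0.7408) = 0.2692/0.6090 = 0.4421
Terminal stock prices: S_u = 175.5, S_d = 96.31
Terminal payoffs (S − K): max(60.48, 0) = 60.48, max(-18.69, 0) = 0
Node 0 (S = 130): V_0 = e^(−0.01)·[0.4421·60.4816 + 0.5579·0.0000] = 26.4704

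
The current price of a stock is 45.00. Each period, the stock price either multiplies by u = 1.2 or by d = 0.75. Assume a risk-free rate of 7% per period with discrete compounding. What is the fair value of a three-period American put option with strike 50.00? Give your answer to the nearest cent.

Risk-neutral probability p = (1 + 0.07 − 0.75)/(1.2 − 0.75) = 0.3200/0.4500 = 0.7111
Terminal stock prices: S_uuu = 77.76, S_uud = 48.6, S_udd = 30.38, S_ddd = 18.98
Terminal payoffs (K − S): max(-27.76, 0) = 0, max(1.4, 0) = 1.4, max(19.62, 0) = 19.62, max(31.02, 0) = 31.02
Node uu (S = 64.8): continuation = 1/1.07·[0.7111·0.0000 + 0.2889·1.4000] = 0.3780; exercise value = 0.0000 ≤ continuation, so V_uu = 0.3780
Node ud (S = 40.5): continuation = 1/1.07·[0.7111·1.4000 + 0.2889·19.6250] = 6.2290; exercise value = 9.5000 > continuation, so V_ud = 9.5000 (exercise)
Node dd (S = 25.31): continuation = 1/1.07·[0.7111·19.6250 + 0.2889·31.0156] = 21.4165; exercise value = 24.6875 > continuation, so V_dd = 24.6875 (exercise)
Node u (S = 54): continuation = 1/1.07·[0.7111·0.3780 + 0.2889·9.5000] = 2.8161; exercise value = 0.0000 ≤ continuation, so V_u = 2.8161
Node d (S = 33.75): continuation = 1/1.07·[0.7111·9.5000 + 0.2889·24.6875] = 12.9790; exercise value = 16.2500 > continuation, so V_d = 16.2500 (exercise)
Node 0 (S = 45): continuation = 1/1.07·[0.7111·2.8161 + 0.2889·16.2500] = 6.2589; exercise value = 5.0000 ≤ continuation, so V_0 = 6.2589

6.26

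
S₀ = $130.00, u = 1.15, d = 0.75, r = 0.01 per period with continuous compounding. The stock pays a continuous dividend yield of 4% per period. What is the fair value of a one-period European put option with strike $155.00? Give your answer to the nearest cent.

$28.56

Per-period risk-free factor R = e^0.01 = 1.0101; dividend-adjusted growth = e^(0.01−0.04) = 0.9704.
Risk-neutral probability p = (0.9704 − 0.75)/(1.15 − 0.75) = 0.2204/0.4000 = 0.5511
Terminal stock prices: S_u = 149.5, S_d = 97.5
Terminal payoffs (K − S): max(5.5, 0) = 5.5, max(57.5, 0) = 57.5
Node 0 (S = 130): V_0 = e^(−0.01)·[0.5511·5.5000 + 0.4489·57.5000] = 28.5551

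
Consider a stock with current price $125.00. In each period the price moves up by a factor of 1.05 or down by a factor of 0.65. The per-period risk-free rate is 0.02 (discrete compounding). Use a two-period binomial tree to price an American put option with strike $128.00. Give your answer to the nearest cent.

Risk-neutral probability p = (1 + 0.02 − 0.65)/(1.05 − 0.65) = 0.3700/0.4000 = 0.9250
Terminal stock prices: S_uu = 137.8, S_ud = 85.31, S_dd = 52.81
Terminal payoffs (K − S): max(-9.812, 0) = 0, max(42.69, 0) = 42.69, max(75.19, 0) = 75.19
Node u (S = 131.2): continuation = 1/1.02·[0.9250·0.0000 + 0.0750·42.6875] = 3.1388; exercise value = 0.0000 ≤ continuation, so V_u = 3.1388
Node d (S = 81.25): continuation = 1/1.02·[0.9250·42.6875 + 0.0750·75.1875] = 44.2402; exercise value = 46.7500 > continuation, so V_d = 46.7500 (exercise)
Node 0 (S = 125): continuation = 1/1.02·[0.9250·3.1388 + 0.0750·46.7500] = 6.2839; exercise value = 3.0000 ≤ continuation, so V_0 = 6.2839

$6.28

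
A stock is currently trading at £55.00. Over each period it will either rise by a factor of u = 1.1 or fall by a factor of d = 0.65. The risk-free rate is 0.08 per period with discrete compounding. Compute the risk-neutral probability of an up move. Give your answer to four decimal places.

Risk-neutral probability p = (1 + 0.08 − 0.65)/(1.1 − 0.65) = 0.4300/0.4500 = 0.9556

p = 0.9556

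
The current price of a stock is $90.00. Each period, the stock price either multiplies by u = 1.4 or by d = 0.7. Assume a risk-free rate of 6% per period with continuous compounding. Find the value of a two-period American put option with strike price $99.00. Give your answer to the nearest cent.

$18.77

Risk-neutral probability p = (e^0.06 − 0.7)/(1.4 − 0.7) = 0.3618/0.7000 = 0.5169
Terminal stock prices: S_uu = 176.4, S_ud = 88.2, S_dd = 44.1
Terminal payoffs (K − S): max(-77.4, 0) = 0, max(10.8, 0) = 10.8, max(54.9, 0) = 54.9
Node u (S = 126): continuation = e^(−0.06)·[0.5169·0.0000 + 0.4831·10.8000] = 4.9135; exercise value = 0.0000 ≤ continuation, so V_u = 4.9135
Node d (S = 63): continuation = e^(−0.06)·[0.5169·10.8000 + 0.4831·54.9000] = 30.2347; exercise value = 36.0000 > continuation, so V_d = 36.0000 (exercise)
Node 0 (S = 90): continuation = e^(−0.06)·[0.5169·4.9135 + 0.4831·36.0000] = 18.7704; exercise value = 9.0000 ≤ continuation, so V_0 = 18.7704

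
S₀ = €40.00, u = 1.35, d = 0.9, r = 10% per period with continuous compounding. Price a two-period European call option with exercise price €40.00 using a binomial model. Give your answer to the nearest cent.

Risk-neutral probability p = (e^0.1 − 0.9)/(1.35 − 0.9) = 0.2052/0.4500 = 0.4559
Terminal stock prices: S_uu = 72.9, S_ud = 48.6, S_dd = 32.4
Terminal payoffs (S − K): max(32.9, 0) = 32.9, max(8.6, 0) = 8.6, max(-7.6, 0) = 0
Node u (S = 54): V_u = e^(−0.1)·[0.4559·32.9000 + 0.5441·8.6000] = 17.8065
Node d (S = 36): V_d = e^(−0.1)·[0.4559·8.6000 + 0.5441·0.0000] = 3.5479
Node 0 (S = 40): V_0 = e^(−0.1)·[0.4559·17.8065 + 0.5441·3.5479] = 9.0926

€9.09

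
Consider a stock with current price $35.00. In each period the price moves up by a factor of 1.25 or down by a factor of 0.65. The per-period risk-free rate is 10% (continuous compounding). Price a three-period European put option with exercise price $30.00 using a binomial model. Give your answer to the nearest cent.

$1.34

Risk-neutral probability p = (e^0.1 − 0.65)/(1.25 − 0.65) = 0.4552/0.6000 = 0.7586
Terminal stock prices: S_uuu = 68.36, S_uud = 35.55, S_udd = 18.48, S_ddd = 9.612
Terminal payoffs (K − S): max(-38.36, 0) = 0, max(-5.547, 0) = 0, max(11.52, 0) = 11.52, max(20.39, 0) = 20.39
Node uu (S = 54.69): V_uu = e^(−0.1)·[0.7586·0.0000 + 0.2414·0.0000] = 0.0000
Node ud (S = 28.44): V_ud = e^(−0.1)·[0.7586·0.0000 + 0.2414·11.5156] = 2.5151
Node dd (S = 14.79): V_dd = e^(−0.1)·[0.7586·11.5156 + 0.2414·20.3881] = 12.3576
Node u (S = 43.75): V_u = e^(−0.1)·[0.7586·0.0000 + 0.2414·2.5151] = 0.5493
Node d (S = 22.75): V_d = e^(−0.1)·[0.7586·2.5151 + 0.2414·12.3576] = 4.4255
Node 0 (S = 35): V_0 = e^(−0.1)·[0.7586·0.5493 + 0.2414·4.4255] = 1.3437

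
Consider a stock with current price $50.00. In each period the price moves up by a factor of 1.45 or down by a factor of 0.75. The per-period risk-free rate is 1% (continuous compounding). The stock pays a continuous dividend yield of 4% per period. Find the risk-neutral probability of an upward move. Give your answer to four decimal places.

p = 0.3149

Per-period risk-free factor R = e^0.01 = 1.0101; dividend-adjusted growth = e^(0.01−0.04) = 0.9704.
Risk-neutral probability p = (0.9704 − 0.75)/(1.45 − 0.75) = 0.2204/0.7000 = 0.3149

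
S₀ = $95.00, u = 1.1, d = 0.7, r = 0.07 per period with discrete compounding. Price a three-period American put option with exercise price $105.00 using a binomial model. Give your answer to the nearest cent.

Risk-neutral probability p = (1 + 0.07 − 0.7)/(1.1 − 0.7) = 0.3700/0.4000 = 0.9250
Terminal stock prices: S_uuu = 126.4, S_uud = 80.47, S_udd = 51.2, S_ddd = 32.58
Terminal payoffs (K − S): max(-21.45, 0) = 0, max(24.53, 0) = 24.53, max(53.8, 0) = 53.8, max(72.42, 0) = 72.42
Node uu (S = 115): continuation = 1/1.07·[0.9250·0.0000 + 0.0750·24.5350] = 1.7197; exercise value = 0.0000 ≤ continuation, so V_uu = 1.7197
Node ud (S = 73.15): continuation = 1/1.07·[0.9250·24.5350 + 0.0750·53.7950] = 24.9808; exercise value = 31.8500 > continuation, so V_ud = 31.8500 (exercise)
Node dd (S = 46.55): continuation = 1/1.07·[0.9250·53.7950 + 0.0750·72.4150] = 51.5808; exercise value = 58.4500 > continuation, so V_dd = 58.4500 (exercise)
Node u (S = 104.5): continuation = 1/1.07·[0.9250·1.7197 + 0.0750·31.8500] = 3.7192; exercise value = 0.5000 ≤ continuation, so V_u = 3.7192
Node d (S = 66.5): continuation = 1/1.07·[0.9250·31.8500 + 0.0750·58.4500] = 31.6308; exercise value = 38.5000 > continuation, so V_d = 38.5000 (exercise)
Node 0 (S = 95): continuation = 1/1.07·[0.9250·3.7192 + 0.0750·38.5000] = 5.9138; exercise value = 10.0000 > continuation, so V_0 = 10.0000 (exercise)

$10.00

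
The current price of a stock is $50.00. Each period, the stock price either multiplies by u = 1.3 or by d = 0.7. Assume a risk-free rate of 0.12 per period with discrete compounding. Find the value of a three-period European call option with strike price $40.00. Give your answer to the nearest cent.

$23.06

Risk-neutral probability p = (1 + 0.12 − 0.7)/(1.3 − 0.7) = 0.4200/0.6000 = 0.7000
Terminal stock prices: S_uuu = 109.9, S_uud = 59.15, S_udd = 31.85, S_ddd = 17.15
Terminal payoffs (S − K): max(69.85, 0) = 69.85, max(19.15, 0) = 19.15, max(-8.15, 0) = 0, max(-22.85, 0) = 0
Node uu (S = 84.5): V_uu = 1/1.12·[0.7000·69.8500 + 0.3000·19.1500] = 48.7857
Node ud (S = 45.5): V_ud = 1/1.12·[0.7000·19.1500 + 0.3000·0.0000] = 11.9688
Node dd (S = 24.5): V_dd = 1/1.12·[0.7000·0.0000 + 0.3000·0.0000] = 0.0000
Node u (S = 65): V_u = 1/1.12·[0.7000·48.7857 + 0.3000·11.9688] = 33.6970
Node d (S = 35): V_d = 1/1.12·[0.7000·11.9688 + 0.3000·0.0000] = 7.4805
Node 0 (S = 50): V_0 = 1/1.12·[0.7000·33.6970 + 0.3000·7.4805] = 23.0643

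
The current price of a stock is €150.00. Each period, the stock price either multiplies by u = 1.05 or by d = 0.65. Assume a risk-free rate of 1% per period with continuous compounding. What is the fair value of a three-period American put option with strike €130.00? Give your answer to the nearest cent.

€7.42

Risk-neutral probability p = (e^0.01 − 0.65)/(1.05 − 0.65) = 0.3601/0.4000 = 0.9001
Terminal stock prices: S_uuu = 173.6, S_uud = 107.5, S_udd = 66.54, S_ddd = 41.19
Terminal payoffs (K − S): max(-43.64, 0) = 0, max(22.51, 0) = 22.51, max(63.46, 0) = 63.46, max(88.81, 0) = 88.81
Node uu (S = 165.4): continuation = e^(−0.01)·[0.9001·0.0000 + 0.0999·22.5062] = 2.2254; exercise value = 0.0000 ≤ continuation, so V_uu = 2.2254
Node ud (S = 102.4): continuation = e^(−0.01)·[0.9001·22.5062 + 0.0999·63.4562] = 26.3315; exercise value = 27.6250 > continuation, so V_ud = 27.6250 (exercise)
Node dd (S = 63.38): continuation = e^(−0.01)·[0.9001·63.4562 + 0.0999·88.8063] = 65.3315; exercise value = 66.6250 > continuation, so V_dd = 66.6250 (exercise)
Node u (S = 157.5): continuation = e^(−0.01)·[0.9001·2.2254 + 0.0999·27.6250] = 4.7148; exercise value = 0.0000 ≤ continuation, so V_u = 4.7148
Node d (S = 97.5): continuation = e^(−0.01)·[0.9001·27.6250 + 0.0999·66.6250] = 31.2065; exercise value = 32.5000 > continuation, so V_d = 32.5000 (exercise)
Node 0 (S = 150): continuation = e^(−0.01)·[0.9001·4.7148 + 0.0999·32.5000] = 7.4153; exercise value = 0.0000 ≤ continuation, so V_0 = 7.4153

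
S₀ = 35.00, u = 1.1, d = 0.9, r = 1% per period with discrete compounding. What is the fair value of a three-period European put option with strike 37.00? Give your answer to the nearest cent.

Risk-neutral probability p = (1 + 0.01 − 0.9)/(1.1 − 0.9) = 0.1100/0.2000 = 0.5500
Terminal stock prices: S_uuu = 46.59, S_uud = 38.12, S_udd = 31.19, S_ddd = 25.52
Terminal payoffs (K − S): max(-9.585, 0) = 0, max(-1.115, 0) = 0, max(5.815, 0) = 5.815, max(11.48, 0) = 11.48
Node uu (S = 42.35): V_uu = 1/1.01·[0.5500·0.0000 + 0.4500·0.0000] = 0.0000
Node ud (S = 34.65): V_ud = 1/1.01·[0.5500·0.0000 + 0.4500·5.8150] = 2.5908
Node dd (S = 28.35): V_dd = 1/1.01·[0.5500·5.8150 + 0.4500·11.4850] = 8.2837
Node u (S = 38.5): V_u = 1/1.01·[0.5500·0.0000 + 0.4500·2.5908] = 1.1543
Node d (S = 31.5): V_d = 1/1.01·[0.5500·2.5908 + 0.4500·8.2837] = 5.1016
Node 0 (S = 35): V_0 = 1/1.01·[0.5500·1.1543 + 0.4500·5.1016] = 2.9016

2.90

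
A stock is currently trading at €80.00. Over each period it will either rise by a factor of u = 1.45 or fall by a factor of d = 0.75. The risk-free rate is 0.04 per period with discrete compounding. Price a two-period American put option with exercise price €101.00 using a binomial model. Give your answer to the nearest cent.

€26.23

Risk-neutral probability p = (1 + 0.04 − 0.75)/(1.45 − 0.75) = 0.2900/0.7000 = 0.4143
Terminal stock prices: S_uu = 168.2, S_ud = 87, S_dd = 45
Terminal payoffs (K − S): max(-67.2, 0) = 0, max(14, 0) = 14, max(56, 0) = 56
Node u (S = 116): continuation = 1/1.04·[0.4143·0.0000 + 0.5857·14.0000] = 7.8846; exercise value = 0.0000 ≤ continuation, so V_u = 7.8846
Node d (S = 60): continuation = 1/1.04·[0.4143·14.0000 + 0.5857·56.0000] = 37.1154; exercise value = 41.0000 > continuation, so V_d = 41.0000 (exercise)
Node 0 (S = 80): continuation = 1/1.04·[0.4143·7.8846 + 0.5857·41.0000] = 26.2315; exercise value = 21.0000 ≤ continuation, so V_0 = 26.2315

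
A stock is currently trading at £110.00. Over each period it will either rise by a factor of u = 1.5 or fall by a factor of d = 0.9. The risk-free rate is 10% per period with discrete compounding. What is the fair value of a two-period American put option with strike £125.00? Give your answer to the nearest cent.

Risk-neutral probability p = (1 + 0.1 − 0.9)/(1.5 − 0.9) = 0.2000/0.6000 = 0.3333
Terminal stock prices: S_uu = 247.5, S_ud = 148.5, S_dd = 89.1
Terminal payoffs (K − S): max(-122.5, 0) = 0, max(-23.5, 0) = 0, max(35.9, 0) = 35.9
Node u (S = 165): continuation = 1/1.1·[0.3333·0.0000 + 0.6667·0.0000] = 0.0000; exercise value = 0.0000 ≤ continuation, so V_u = 0.0000
Node d (S = 99): continuation = 1/1.1·[0.3333·0.0000 + 0.6667·35.9000] = 21.7576; exercise value = 26.0000 > continuation, so V_d = 26.0000 (exercise)
Node 0 (S = 110): continuation = 1/1.1·[0.3333·0.0000 + 0.6667·26.0000] = 15.7576; exercise value = 15.0000 ≤ continuation, so V_0 = 15.7576

£15.76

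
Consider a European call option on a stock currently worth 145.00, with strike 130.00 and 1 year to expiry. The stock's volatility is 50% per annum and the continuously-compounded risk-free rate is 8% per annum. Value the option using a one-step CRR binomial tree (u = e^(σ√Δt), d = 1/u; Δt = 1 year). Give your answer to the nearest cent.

46.06

CRR parameters: u = e^(σ√Δt) = e^(0.5·√1) = 1.6487, d = 1/u = 0.6065
Per-period rate: rΔt = 0.08·1 = 0.08, so R = e^0.08 = 1.0833
Risk-neutral probability p = (e^0.08 − 0.6065)/(1.6487 − 0.6065) = 0.4768/1.0422 = 0.4575
Terminal stock prices: S_u = 239.1, S_d = 87.95
Terminal payoffs (S − K): max(109.1, 0) = 109.1, max(-42.05, 0) = 0
Node 0 (S = 145): V_0 = e^(−0.08)·[0.4575·109.0646 + 0.5425·0.0000] = 46.0564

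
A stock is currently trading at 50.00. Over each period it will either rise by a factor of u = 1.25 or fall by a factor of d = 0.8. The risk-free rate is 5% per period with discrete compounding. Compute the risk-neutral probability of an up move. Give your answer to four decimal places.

p = 0.5556

Risk-neutral probability p = (1 + 0.05 − 0.8)/(1.25 − 0.8) = 0.2500/0.4500 = 0.5556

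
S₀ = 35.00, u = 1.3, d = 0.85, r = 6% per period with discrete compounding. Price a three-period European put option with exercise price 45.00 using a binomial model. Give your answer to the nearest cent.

Risk-neutral probability p = (1 + 0.06 − 0.85)/(1.3 − 0.85) = 0.2100/0.4500 = 0.4667
Terminal stock prices: S_uuu = 76.89, S_uud = 50.28, S_udd = 32.87, S_ddd = 21.49
Terminal payoffs (K − S): max(-31.89, 0) = 0, max(-5.278, 0) = 0, max(12.13, 0) = 12.13, max(23.51, 0) = 23.51
Node uu (S = 59.15): V_uu = 1/1.06·[0.4667·0.0000 + 0.5333·0.0000] = 0.0000
Node ud (S = 38.67): V_ud = 1/1.06·[0.4667·0.0000 + 0.5333·12.1263] = 6.1013
Node dd (S = 25.29): V_dd = 1/1.06·[0.4667·12.1263 + 0.5333·23.5056] = 17.1653
Node u (S = 45.5): V_u = 1/1.06·[0.4667·0.0000 + 0.5333·6.1013] = 3.0698
Node d (S = 29.75): V_d = 1/1.06·[0.4667·6.1013 + 0.5333·17.1653] = 11.3227
Node 0 (S = 35): V_0 = 1/1.06·[0.4667·3.0698 + 0.5333·11.3227] = 7.0485

7.05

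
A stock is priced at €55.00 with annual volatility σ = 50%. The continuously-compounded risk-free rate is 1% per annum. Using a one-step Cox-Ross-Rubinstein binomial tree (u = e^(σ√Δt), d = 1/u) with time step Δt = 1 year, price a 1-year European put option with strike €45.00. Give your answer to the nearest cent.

CRR parameters: u = e^(σ√Δt) = e^(0.5·√1) = 1.6487, d = 1/u = 0.6065
Per-period rate: rΔt = 0.01·1 = 0.01, so R = e^0.01 = 1.0101
Risk-neutral probability p = (e^0.01 − 0.6065)/(1.6487 − 0.6065) = 0.4035/1.0422 = 0.3872
Terminal stock prices: S_u = 90.68, S_d = 33.36
Terminal payoffs (K − S): max(-45.68, 0) = 0, max(11.64, 0) = 11.64
Node 0 (S = 55): V_0 = e^(−0.01)·[0.3872·0.0000 + 0.6128·11.6408] = 7.0627

€7.06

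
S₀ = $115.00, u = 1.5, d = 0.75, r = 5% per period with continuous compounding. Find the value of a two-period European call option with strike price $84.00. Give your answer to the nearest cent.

$45.25

Risk-neutral probability p = (e^0.05 − 0.75)/(1.5 − 0.75) = 0.3013/0.7500 = 0.4017
Terminal stock prices: S_uu = 258.8, S_ud = 129.4, S_dd = 64.69
Terminal payoffs (S − K): max(174.8, 0) = 174.8, max(45.38, 0) = 45.38, max(-19.31, 0) = 0
Node u (S = 172.5): V_u = e^(−0.05)·[0.4017·174.7500 + 0.5983·45.3750] = 92.5967
Node d (S = 86.25): V_d = e^(−0.05)·[0.4017·45.3750 + 0.5983·0.0000] = 17.3380
Node 0 (S = 115): V_0 = e^(−0.05)·[0.4017·92.5967 + 0.5983·17.3380] = 45.2491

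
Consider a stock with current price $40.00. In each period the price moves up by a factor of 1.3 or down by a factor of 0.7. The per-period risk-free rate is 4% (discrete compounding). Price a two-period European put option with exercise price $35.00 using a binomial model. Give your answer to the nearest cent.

Risk-neutral probability p = (1 + 0.04 − 0.7)/(1.3 − 0.7) = 0.3400/0.6000 = 0.5667
Terminal stock prices: S_uu = 67.6, S_ud = 36.4, S_dd = 19.6
Terminal payoffs (K − S): max(-32.6, 0) = 0, max(-1.4, 0) = 0, max(15.4, 0) = 15.4
Node u (S = 52): V_u = 1/1.04·[0.5667·0.0000 + 0.4333·0.0000] = 0.0000
Node d (S = 28): V_d = 1/1.04·[0.5667·0.0000 + 0.4333·15.4000] = 6.4167
Node 0 (S = 40): V_0 = 1/1.04·[0.5667·0.0000 + 0.4333·6.4167] = 2.6736

$2.67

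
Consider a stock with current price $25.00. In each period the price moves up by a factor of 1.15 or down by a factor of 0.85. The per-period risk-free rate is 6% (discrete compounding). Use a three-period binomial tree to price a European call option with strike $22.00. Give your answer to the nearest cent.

$6.87

Risk-neutral probability p = (1 + 0.06 − 0.85)/(1.15 − 0.85) = 0.2100/0.3000 = 0.7000
Terminal stock prices: S_uuu = 38.02, S_uud = 28.1, S_udd = 20.77, S_ddd = 15.35
Terminal payoffs (S − K): max(16.02, 0) = 16.02, max(6.103, 0) = 6.103, max(-1.228, 0) = 0, max(-6.647, 0) = 0
Node uu (S = 33.06): V_uu = 1/1.06·[0.7000·16.0219 + 0.3000·6.1031] = 12.3078
Node ud (S = 24.44): V_ud = 1/1.06·[0.7000·6.1031 + 0.3000·0.0000] = 4.0304
Node dd (S = 18.06): V_dd = 1/1.06·[0.7000·0.0000 + 0.3000·0.0000] = 0.0000
Node u (S = 28.75): V_u = 1/1.06·[0.7000·12.3078 + 0.3000·4.0304] = 9.2685
Node d (S = 21.25): V_d = 1/1.06·[0.7000·4.0304 + 0.3000·0.0000] = 2.6616
Node 0 (S = 25): V_0 = 1/1.06·[0.7000·9.2685 + 0.3000·2.6616] = 6.8739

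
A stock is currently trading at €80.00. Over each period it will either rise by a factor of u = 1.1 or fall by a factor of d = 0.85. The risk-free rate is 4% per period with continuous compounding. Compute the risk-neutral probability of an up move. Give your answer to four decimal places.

Risk-neutral probability p = (e^0.04 − 0.85)/(1.1 − 0.85) = 0.1908/0.2500 = 0.7632

p = 0.7632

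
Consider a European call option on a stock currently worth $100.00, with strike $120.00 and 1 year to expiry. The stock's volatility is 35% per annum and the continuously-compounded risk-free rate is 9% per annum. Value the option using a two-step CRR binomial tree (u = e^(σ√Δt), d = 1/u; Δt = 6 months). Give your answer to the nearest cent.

CRR parameters: u = e^(σ√Δt) = e^(0.35·√0.5) = 1.2808, d = 1/u = 0.7808
Per-period rate: rΔt = 0.09·0.5 = 0.045, so R = e^0.045 = 1.0460
Risk-neutral probability p = (e^0.045 − 0.7808)/(1.2808 − 0.7808) = 0.2653/0.5000 = 0.5305
Terminal stock prices: S_uu = 164, S_ud = 100, S_dd = 60.96
Terminal payoffs (S − K): max(44.05, 0) = 44.05, max(-20, 0) = 0, max(-59.04, 0) = 0
Node u (S = 128.1): V_u = e^(−0.045)·[0.5305·44.0457 + 0.4695·0.0000] = 22.3376
Node d (S = 78.08): V_d = e^(−0.045)·[0.5305·0.0000 + 0.4695·0.0000] = 0.0000
Node 0 (S = 100): V_0 = e^(−0.045)·[0.5305·22.3376 + 0.4695·0.0000] = 11.3285

$11.33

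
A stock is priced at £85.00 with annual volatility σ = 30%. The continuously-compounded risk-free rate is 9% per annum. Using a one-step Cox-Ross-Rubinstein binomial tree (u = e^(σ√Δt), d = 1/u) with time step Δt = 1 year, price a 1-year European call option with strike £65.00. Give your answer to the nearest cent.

£26.37

CRR parameters: u = e^(σ√Δt) = e^(0.3·√1) = 1.3499, d = 1/u = 0.7408
Per-period rate: rΔt = 0.09·1 = 0.09, so R = e^0.09 = 1.0942
Risk-neutral probability p = (e^0.09 − 0.7408)/(1.3499 − 0.7408) = 0.3534/0.6090 = 0.5802
Terminal stock prices: S_u = 114.7, S_d = 62.97
Terminal payoffs (S − K): max(49.74, 0) = 49.74, max(-2.03, 0) = 0
Node 0 (S = 85): V_0 = e^(−0.09)·[0.5802·49.7380 + 0.4198·0.0000] = 26.3735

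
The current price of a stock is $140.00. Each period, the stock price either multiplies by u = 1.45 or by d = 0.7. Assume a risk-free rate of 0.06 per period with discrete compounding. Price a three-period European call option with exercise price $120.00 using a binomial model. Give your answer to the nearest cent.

Risk-neutral probability p = (1 + 0.06 − 0.7)/(1.45 − 0.7) = 0.3600/0.7500 = 0.4800
Terminal stock prices: S_uuu = 426.8, S_uud = 206, S_udd = 99.47, S_ddd = 48.02
Terminal payoffs (S − K): max(306.8, 0) = 306.8, max(86.05, 0) = 86.05, max(-20.53, 0) = 0, max(-71.98, 0) = 0
Node uu (S = 294.4): V_uu = 1/1.06·[0.4800·306.8075 + 0.5200·86.0450] = 181.1425
Node ud (S = 142.1): V_ud = 1/1.06·[0.4800·86.0450 + 0.5200·0.0000] = 38.9638
Node dd (S = 68.6): V_dd = 1/1.06·[0.4800·0.0000 + 0.5200·0.0000] = 0.0000
Node u (S = 203): V_u = 1/1.06·[0.4800·181.1425 + 0.5200·38.9638] = 101.1411
Node d (S = 98): V_d = 1/1.06·[0.4800·38.9638 + 0.5200·0.0000] = 17.6440
Node 0 (S = 140): V_0 = 1/1.06·[0.4800·101.1411 + 0.5200·17.6440] = 54.4553

$54.46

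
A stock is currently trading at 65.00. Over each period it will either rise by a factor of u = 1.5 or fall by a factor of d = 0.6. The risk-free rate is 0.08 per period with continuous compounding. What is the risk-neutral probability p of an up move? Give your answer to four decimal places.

Risk-neutral probability p = (e^0.08 − 0.6)/(1.5 − 0.6) = 0.4833/0.9000 = 0.5370

p = 0.5370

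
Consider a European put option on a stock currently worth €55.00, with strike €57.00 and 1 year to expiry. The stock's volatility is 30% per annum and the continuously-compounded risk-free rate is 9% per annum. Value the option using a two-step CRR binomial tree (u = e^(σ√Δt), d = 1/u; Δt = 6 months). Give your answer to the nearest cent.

CRR parameters: u = e^(σ√Δt) = e^(0.3·√0.5) = 1.2363, d = 1/u = 0.8089
Per-period rate: rΔt = 0.09·0.5 = 0.045, so R = e^0.045 = 1.0460
Risk-neutral probability p = (e^0.045 − 0.8089)/(1.2363 − 0.8089) = 0.2372/0.4275 = 0.5548
Terminal stock prices: S_uu = 84.07, S_ud = 55, S_dd = 35.98
Terminal payoffs (K − S): max(-27.07, 0) = 0, max(2, 0) = 2, max(21.02, 0) = 21.02
Node u (S = 68): V_u = e^(−0.045)·[0.5548·0.0000 + 0.4452·2.0000] = 0.8511
Node d (S = 44.49): V_d = e^(−0.045)·[0.5548·2.0000 + 0.4452·21.0162] = 10.0047
Node 0 (S = 55): V_0 = e^(−0.045)·[0.5548·0.8511 + 0.4452·10.0047] = 4.7091

€4.71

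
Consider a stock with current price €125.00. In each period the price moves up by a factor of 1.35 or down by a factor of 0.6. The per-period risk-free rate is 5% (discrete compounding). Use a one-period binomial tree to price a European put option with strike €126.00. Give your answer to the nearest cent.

Risk-neutral probability p = (1 + 0.05 − 0.6)/(1.35 − 0.6) = 0.4500/0.7500 = 0.6000
Terminal stock prices: S_u = 168.8, S_d = 75
Terminal payoffs (K − S): max(-42.75, 0) = 0, max(51, 0) = 51
Node 0 (S = 125): V_0 = 1/1.05·[0.6000·0.0000 + 0.4000·51.0000] = 19.4286

€19.43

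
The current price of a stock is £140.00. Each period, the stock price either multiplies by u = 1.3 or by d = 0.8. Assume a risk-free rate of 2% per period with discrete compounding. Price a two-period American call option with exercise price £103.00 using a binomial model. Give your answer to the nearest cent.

£45.04

Risk-neutral probability p = (1 + 0.02 − 0.8)/(1.3 − 0.8) = 0.2200/0.5000 = 0.4400
Terminal stock prices: S_uu = 236.6, S_ud = 145.6, S_dd = 89.6
Terminal payoffs (S − K): max(133.6, 0) = 133.6, max(42.6, 0) = 42.6, max(-13.4, 0) = 0
Node u (S = 182): continuation = 1/1.02·[0.4400·133.6000 + 0.5600·42.6000] = 81.0196; exercise value = 79.0000 ≤ continuation, so V_u = 81.0196
Node d (S = 112): continuation = 1/1.02·[0.4400·42.6000 + 0.5600·0.0000] = 18.3765; exercise value = 9.0000 ≤ continuation, so V_d = 18.3765
Node 0 (S = 140): continuation = 1/1.02·[0.4400·81.0196 + 0.5600·18.3765] = 45.0387; exercise value = 37.0000 ≤ continuation, so V_0 = 45.0387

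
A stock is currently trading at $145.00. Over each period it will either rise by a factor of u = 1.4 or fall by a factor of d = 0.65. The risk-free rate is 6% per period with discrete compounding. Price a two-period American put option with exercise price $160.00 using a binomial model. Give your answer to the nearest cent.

$34.31

Risk-neutral probability p = (1 + 0.06 − 0.65)/(1.4 − 0.65) = 0.4100/0.7500 = 0.5467
Terminal stock prices: S_uu = 284.2, S_ud = 132, S_dd = 61.26
Terminal payoffs (K − S): max(-124.2, 0) = 0, max(28.05, 0) = 28.05, max(98.74, 0) = 98.74
Node u (S = 203): continuation = 1/1.06·[0.5467·0.0000 + 0.4533·28.0500] = 11.9962; exercise value = 0.0000 ≤ continuation, so V_u = 11.9962
Node d (S = 94.25): continuation = 1/1.06·[0.5467·28.0500 + 0.4533·98.7375] = 56.6934; exercise value = 65.7500 > continuation, so V_d = 65.7500 (exercise)
Node 0 (S = 145): continuation = 1/1.06·[0.5467·11.9962 + 0.4533·65.7500] = 34.3062; exercise value = 15.0000 ≤ continuation, so V_0 = 34.3062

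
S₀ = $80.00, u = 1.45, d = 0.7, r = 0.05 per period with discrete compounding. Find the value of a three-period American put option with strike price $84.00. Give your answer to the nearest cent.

$17.79

Risk-neutral probability p = (1 + 0.05 − 0.7)/(1.45 − 0.7) = 0.3500/0.7500 = 0.4667
Terminal stock prices: S_uuu = 243.9, S_uud = 117.7, S_udd = 56.84, S_ddd = 27.44
Terminal payoffs (K − S): max(-159.9, 0) = 0, max(-33.74, 0) = 0, max(27.16, 0) = 27.16, max(56.56, 0) = 56.56
Node uu (S = 168.2): continuation = 1/1.05·[0.4667·0.0000 + 0.5333·0.0000] = 0.0000; exercise value = 0.0000 ≤ continuation, so V_uu = 0.0000
Node ud (S = 81.2): continuation = 1/1.05·[0.4667·0.0000 + 0.5333·27.1600] = 13.7956; exercise value = 2.8000 ≤ continuation, so V_ud = 13.7956
Node dd (S = 39.2): continuation = 1/1.05·[0.4667·27.1600 + 0.5333·56.5600] = 40.8000; exercise value = 44.8000 > continuation, so V_dd = 44.8000 (exercise)
Node u (S = 116): continuation = 1/1.05·[0.4667·0.0000 + 0.5333·13.7956] = 7.0073; exercise value = 0.0000 ≤ continuation, so V_u = 7.0073
Node d (S = 56): continuation = 1/1.05·[0.4667·13.7956 + 0.5333·44.8000] = 28.8869; exercise value = 28.0000 ≤ continuation, so V_d = 28.8869
Node 0 (S = 80): continuation = 1/1.05·[0.4667·7.0073 + 0.5333·28.8869] = 17.7871; exercise value = 4.0000 ≤ continuation, so V_0 = 17.7871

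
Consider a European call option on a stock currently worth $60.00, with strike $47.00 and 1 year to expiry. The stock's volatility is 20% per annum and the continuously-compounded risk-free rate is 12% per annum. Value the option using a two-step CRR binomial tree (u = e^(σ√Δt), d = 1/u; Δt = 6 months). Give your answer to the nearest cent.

CRR parameters: u = e^(σ√Δt) = e^(0.2·√0.5) = 1.1519, d = 1/u = 0.8681
Per-period rate: rΔt = 0.12·0.5 = 0.06, so R = e^0.06 = 1.0618
Risk-neutral probability p = (e^0.06 − 0.8681)/(1.1519 − 0.8681) = 0.1937/0.2838 = 0.6826
Terminal stock prices: S_uu = 79.61, S_ud = 60, S_dd = 45.22
Terminal payoffs (S − K): max(32.61, 0) = 32.61, max(13, 0) = 13, max(-1.782, 0) = 0
Node u (S = 69.11): V_u = e^(−0.06)·[0.6826·32.6138 + 0.3174·13.0000] = 24.8517
Node d (S = 52.09): V_d = e^(−0.06)·[0.6826·13.0000 + 0.3174·0.0000] = 8.3570
Node 0 (S = 60): V_0 = e^(−0.06)·[0.6826·24.8517 + 0.3174·8.3570] = 18.4739

$18.47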